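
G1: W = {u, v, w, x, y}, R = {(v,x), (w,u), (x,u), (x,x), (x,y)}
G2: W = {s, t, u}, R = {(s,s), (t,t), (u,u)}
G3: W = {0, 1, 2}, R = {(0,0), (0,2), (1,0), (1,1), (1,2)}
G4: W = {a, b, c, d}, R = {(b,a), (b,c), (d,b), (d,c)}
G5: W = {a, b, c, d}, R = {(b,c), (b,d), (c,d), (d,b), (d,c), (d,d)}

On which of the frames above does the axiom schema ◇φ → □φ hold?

The schema corresponds to partial functionality: ∀x ∀y ∀z (Rxy ∧ Rxz → y = z).
G1: fails — x sees both u and x.
G2: satisfies the condition.
G3: fails — 0 sees both 0 and 2.
G4: fails — b sees both a and c.
G5: fails — b sees both c and d.

G2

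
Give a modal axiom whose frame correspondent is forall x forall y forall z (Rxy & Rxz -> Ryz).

◇p → □◇p

The condition is the Euclidean property. The 5 schema ◇p → □◇p defines it.
Suppose ◇p→□◇p is valid. Take Rxy, Rxz and set V(p)={y}. Then ◇p at x, so □◇p at x, so ◇p at z, so some w with Rzw has p; w=y, i.e. Rzy. By symmetry of the argument, Ryz.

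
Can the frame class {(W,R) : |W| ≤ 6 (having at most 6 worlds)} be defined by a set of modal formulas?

Modal frame validity is preserved under disjoint unions.
Any modal formula valid on each of 7 disjoint one-world frames is valid on their disjoint union (validity is preserved under disjoint unions). Each one-world frame has |W|=1≤6, but the union has |W|=7.
So the class is not modally definable.

Not definable by any modal formula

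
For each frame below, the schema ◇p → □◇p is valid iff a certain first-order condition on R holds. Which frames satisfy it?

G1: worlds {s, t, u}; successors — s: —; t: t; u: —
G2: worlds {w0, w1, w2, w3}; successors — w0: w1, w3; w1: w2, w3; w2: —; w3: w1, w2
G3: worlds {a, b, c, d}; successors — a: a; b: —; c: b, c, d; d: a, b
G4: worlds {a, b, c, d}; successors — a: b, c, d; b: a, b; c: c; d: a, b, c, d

Frame correspondent (Sahlqvist): ∀x ∀y ∀z (Rxy ∧ Rxz → Ryz) — i.e. the Euclidean property.
G1: satisfies the condition.
G2: fails — Rw0w1 and Rw0w1 but not Rw1w1.
G3: fails — Rcd and Rcc but not Rdc.
G4: fails — Rab and Rac but not Rbc.
Valid on: G1.

G1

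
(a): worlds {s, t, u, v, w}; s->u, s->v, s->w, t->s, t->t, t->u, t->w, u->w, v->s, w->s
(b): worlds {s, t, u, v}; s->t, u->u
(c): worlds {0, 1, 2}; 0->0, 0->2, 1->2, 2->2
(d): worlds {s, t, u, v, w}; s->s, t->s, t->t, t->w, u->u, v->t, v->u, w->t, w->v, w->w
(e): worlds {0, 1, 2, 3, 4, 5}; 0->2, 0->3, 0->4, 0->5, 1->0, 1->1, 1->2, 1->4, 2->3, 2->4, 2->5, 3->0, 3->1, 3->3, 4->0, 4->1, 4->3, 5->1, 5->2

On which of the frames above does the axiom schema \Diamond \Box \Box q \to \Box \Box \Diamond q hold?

The schema corresponds to a generalized confluence (Geach) condition: \forall x \forall y \forall z ((xRy \wedge x R^2 z) \to \exists w (y R^2 w \wedge zRw)).
(a): fails — sRu, sR²s but no w* with uR²w* and sRw*.
(b): satisfies the condition.
(c): satisfies the condition.
(d): fails — tRs, tR²v but no w* with sR²w* and vRw*.
(e): satisfies the condition.
Valid on: (b), (c), (e).

(b), (c), (e)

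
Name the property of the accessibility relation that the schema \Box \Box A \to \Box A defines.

Suppose □□A→□A is valid. Take Rxy and set V(A)={w : xR²w}. Then □□A at x, so □A at x, so A at y, i.e. ∃z(Rxz∧Rzy).
Conversely, any frame satisfying \forall x \forall y (Rxy \to \exists z (Rxz \wedge Rzy)) validates the schema.
Frame condition: \forall x \forall y (Rxy \to \exists z (Rxz \wedge Rzy)).

density: \forall x \forall y (Rxy \to \exists z (Rxz \wedge Rzy))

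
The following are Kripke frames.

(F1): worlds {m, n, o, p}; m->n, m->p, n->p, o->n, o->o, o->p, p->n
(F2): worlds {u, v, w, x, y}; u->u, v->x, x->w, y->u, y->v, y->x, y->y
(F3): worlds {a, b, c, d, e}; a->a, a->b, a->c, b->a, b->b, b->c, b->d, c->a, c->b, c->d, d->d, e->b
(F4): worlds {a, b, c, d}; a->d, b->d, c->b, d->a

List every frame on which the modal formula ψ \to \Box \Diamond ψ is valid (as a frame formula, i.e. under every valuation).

The schema corresponds to symmetry: \forall x \forall y (Rxy \to Ryx).
(F1): fails — Ron but not Rno.
(F2): fails — Rxw but not Rwx.
(F3): fails — Rcd but not Rdc.
(F4): fails — Rcb but not Rbc.

none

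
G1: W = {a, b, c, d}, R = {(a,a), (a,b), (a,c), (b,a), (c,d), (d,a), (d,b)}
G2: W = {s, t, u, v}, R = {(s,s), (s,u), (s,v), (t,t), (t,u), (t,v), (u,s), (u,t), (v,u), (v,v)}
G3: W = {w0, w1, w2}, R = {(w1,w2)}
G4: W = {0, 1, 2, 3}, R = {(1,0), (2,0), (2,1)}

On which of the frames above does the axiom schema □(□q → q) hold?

none

Frame correspondent (Sahlqvist): ∀x ∀y (Rxy → Ryy) — i.e. shift-reflexivity.
G1: fails — Rcd but not Rdd.
G2: fails — Rvu but not Ruu.
G3: fails — Rw1w2 but not Rw2w2.
G4: fails — R10 but not R00.
Valid on no frame.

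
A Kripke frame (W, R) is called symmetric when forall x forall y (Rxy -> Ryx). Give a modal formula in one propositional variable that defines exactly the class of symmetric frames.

The condition is symmetry. The B schema q → □◇q defines it.
Suppose q→□◇q is valid. Take Rxy and set V(q)={x}. Then q at x, so □◇q at x, so ◇q at y, so some z with Ryz has q; z=x, i.e. Ryx.

q → □◇q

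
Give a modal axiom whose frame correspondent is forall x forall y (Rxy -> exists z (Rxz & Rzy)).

A defining formula is □□q → □q (the C4 axiom).

□□q → □q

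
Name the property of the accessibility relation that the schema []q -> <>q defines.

Suppose □q→◇q is valid. At any x set V(q)=W. Then □q at x, so ◇q at x, so x has a successor.
Conversely, on a frame with seriality the schema holds at every world under every valuation.
Frame condition: forall x exists y Rxy.

Seriality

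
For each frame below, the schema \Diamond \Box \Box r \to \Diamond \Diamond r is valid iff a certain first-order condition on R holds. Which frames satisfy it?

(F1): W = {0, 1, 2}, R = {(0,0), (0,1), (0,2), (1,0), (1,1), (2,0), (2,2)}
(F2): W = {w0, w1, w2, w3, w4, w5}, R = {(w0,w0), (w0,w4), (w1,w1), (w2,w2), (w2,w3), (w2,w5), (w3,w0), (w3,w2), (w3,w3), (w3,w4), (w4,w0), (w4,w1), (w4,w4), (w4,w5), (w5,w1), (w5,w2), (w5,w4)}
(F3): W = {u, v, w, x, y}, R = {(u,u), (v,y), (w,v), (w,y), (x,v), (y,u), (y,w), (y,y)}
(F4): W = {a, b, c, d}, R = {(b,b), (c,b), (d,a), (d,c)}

The schema corresponds to a generalized confluence (Geach) condition: \forall x \forall y (xRy \to \exists w (y R^2 w \wedge x R^2 w)).
(F1): condition met.
(F2): condition met.
(F3): condition met.
(F4): fails — dRa but no w with aR²w and dR²w.

(F1), (F2), (F3)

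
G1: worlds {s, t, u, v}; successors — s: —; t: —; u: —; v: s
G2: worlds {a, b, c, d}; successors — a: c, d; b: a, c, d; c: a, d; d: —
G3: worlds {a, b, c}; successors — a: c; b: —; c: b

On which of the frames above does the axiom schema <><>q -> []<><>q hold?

G1

The schema corresponds to a generalized confluence (Geach) condition: forall x forall y forall z ((x R^2 y & xRz) -> exists w (y = w & z R^2 w)).
G1: satisfies the condition.
G2: fails — aR²a, aRc but no w with a=w and cR²w.
G3: fails — aR²b, aRc but no w with b=w and cR²w.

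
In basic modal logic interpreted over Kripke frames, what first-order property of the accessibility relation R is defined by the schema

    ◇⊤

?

seriality

This schema is equivalent to the D axiom □r → ◇r.
It corresponds to seriality: ∀x ∃y Rxy.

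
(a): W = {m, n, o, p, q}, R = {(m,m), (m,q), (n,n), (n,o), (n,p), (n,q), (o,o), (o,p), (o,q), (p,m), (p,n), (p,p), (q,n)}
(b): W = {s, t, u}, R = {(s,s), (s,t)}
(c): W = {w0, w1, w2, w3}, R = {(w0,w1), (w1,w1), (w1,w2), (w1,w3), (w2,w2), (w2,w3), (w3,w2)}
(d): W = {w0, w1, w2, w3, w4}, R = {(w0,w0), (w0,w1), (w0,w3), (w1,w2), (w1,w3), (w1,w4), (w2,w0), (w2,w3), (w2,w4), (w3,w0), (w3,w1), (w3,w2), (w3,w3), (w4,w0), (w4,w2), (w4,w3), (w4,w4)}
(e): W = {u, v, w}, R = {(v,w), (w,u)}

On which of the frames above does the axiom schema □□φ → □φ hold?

(a), (b), (c), (d)

This is the axiom for density; its first-order frame correspondent is ∀x ∀y (Rxy → ∃z (Rxz ∧ Rzy)).
(a): holds.
(b): holds.
(c): holds.
(d): holds.
(e): fails — Rwu but no z with Rwz and Rzu.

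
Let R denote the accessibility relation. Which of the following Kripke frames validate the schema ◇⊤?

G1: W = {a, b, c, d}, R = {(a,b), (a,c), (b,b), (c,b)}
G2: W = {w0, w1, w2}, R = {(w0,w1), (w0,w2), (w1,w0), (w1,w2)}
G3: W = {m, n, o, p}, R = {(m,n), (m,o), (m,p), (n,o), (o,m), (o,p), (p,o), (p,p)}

This is the axiom for seriality; its first-order frame correspondent is ∀x ∃y Rxy.
G1: fails — world d has no successor.
G2: fails — world w2 has no successor.
G3: ✓.

G3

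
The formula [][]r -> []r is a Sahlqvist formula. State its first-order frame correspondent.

Suppose □□r→□r is valid. Take Rxy and set V(r)={w : xR²w}. Then □□r at x, so □r at x, so r at y, i.e. ∃z(Rxz∧Rzy).
The converse is a direct semantic check.
Frame condition: forall x forall y (Rxy -> exists z (Rxz & Rzy)).

density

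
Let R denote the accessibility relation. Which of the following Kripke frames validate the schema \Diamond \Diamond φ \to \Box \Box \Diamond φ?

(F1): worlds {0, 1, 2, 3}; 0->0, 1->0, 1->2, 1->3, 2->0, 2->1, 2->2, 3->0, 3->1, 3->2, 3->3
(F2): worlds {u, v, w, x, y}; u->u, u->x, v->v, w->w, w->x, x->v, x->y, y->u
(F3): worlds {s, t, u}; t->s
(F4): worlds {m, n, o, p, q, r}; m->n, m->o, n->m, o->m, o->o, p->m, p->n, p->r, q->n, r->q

(F3)

Frame correspondent (Sahlqvist): \forall x \forall y \forall z ((x R^2 y \wedge x R^2 z) \to \exists w (y = w \wedge zRw)) — i.e. a generalized confluence (Geach) condition.
(F1): fails — 1R²1, 1R²0 but no w with 1=w and 0Rw.
(F2): fails — uR²u, uR²v but no t with u=t and vRt.
(F3): satisfies the condition.
(F4): fails — mR²m, mR²m but no w with m=w and mRw.
Valid on: (F3).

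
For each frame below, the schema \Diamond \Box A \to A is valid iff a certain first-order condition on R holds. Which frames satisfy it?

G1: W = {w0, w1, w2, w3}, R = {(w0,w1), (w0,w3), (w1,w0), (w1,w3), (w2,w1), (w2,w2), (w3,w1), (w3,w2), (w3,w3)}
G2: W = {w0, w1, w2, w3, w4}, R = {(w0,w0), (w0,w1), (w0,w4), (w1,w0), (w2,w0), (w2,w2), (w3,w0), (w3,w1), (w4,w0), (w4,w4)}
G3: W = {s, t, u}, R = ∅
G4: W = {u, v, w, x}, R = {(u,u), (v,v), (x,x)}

Frame correspondent (Sahlqvist): \forall x \forall y (xRy \to \exists w (yRw \wedge x = w)) — i.e. a generalized confluence (Geach) condition.
G1: fails — w0Rw3 but no w with w3Rw and w0=w.
G2: fails — w2Rw0 but no w with w0Rw and w2=w.
G3: condition met.
G4: condition met.
Valid on: G3, G4.

G3, G4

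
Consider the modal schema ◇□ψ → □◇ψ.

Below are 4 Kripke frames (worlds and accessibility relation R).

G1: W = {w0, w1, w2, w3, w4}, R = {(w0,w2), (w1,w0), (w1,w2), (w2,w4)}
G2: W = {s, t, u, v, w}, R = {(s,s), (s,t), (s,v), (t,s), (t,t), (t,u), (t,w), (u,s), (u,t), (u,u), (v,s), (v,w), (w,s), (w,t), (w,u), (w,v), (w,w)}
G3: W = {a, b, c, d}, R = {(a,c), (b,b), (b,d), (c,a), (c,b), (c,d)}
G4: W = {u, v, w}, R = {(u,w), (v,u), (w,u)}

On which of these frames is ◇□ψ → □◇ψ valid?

The schema corresponds to convergence: ∀x ∀y ∀z (Rxy ∧ Rxz → ∃w (Ryw ∧ Rzw)).
G1: fails — Rw1w2 and Rw1w0 but w2 and w0 have no common successor.
G2: ✓.
G3: fails — Rbb and Rbd but b and d have no common successor.
G4: ✓.

G2, G4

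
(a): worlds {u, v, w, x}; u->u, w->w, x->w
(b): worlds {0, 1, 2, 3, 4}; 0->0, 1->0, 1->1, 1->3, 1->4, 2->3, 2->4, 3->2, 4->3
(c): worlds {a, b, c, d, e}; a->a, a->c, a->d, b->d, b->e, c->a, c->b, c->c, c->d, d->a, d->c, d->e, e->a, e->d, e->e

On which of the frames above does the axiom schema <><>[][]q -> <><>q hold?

(a), (c)

The schema corresponds to a generalized confluence (Geach) condition: forall x forall y (x R^2 y -> exists w (y R^2 w & x R^2 w)).
(a): satisfies the condition.
(b): fails — 3R²4 but no w with 4R²w and 3R²w.
(c): satisfies the condition.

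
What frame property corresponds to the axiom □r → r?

Suppose □r→r is valid. At any x set V(r)={w : Rxw}. Then □r holds at x, so r holds at x, i.e. Rxx.

Reflexivity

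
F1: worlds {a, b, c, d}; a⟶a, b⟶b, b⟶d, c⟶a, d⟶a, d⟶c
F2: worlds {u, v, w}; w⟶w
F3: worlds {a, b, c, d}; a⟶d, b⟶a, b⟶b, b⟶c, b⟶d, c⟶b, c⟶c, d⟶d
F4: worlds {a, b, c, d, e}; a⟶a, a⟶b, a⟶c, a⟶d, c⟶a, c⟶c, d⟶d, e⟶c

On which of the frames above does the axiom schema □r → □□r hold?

F2

The schema corresponds to transitivity: ∀x ∀y ∀z (Rxy ∧ Ryz → Rxz).
F1: fails — Rbd and Rdc but not Rbc.
F2: satisfies the condition.
F3: fails — Rcb and Rba but not Rca.
F4: fails — Rec and Rca but not Rea.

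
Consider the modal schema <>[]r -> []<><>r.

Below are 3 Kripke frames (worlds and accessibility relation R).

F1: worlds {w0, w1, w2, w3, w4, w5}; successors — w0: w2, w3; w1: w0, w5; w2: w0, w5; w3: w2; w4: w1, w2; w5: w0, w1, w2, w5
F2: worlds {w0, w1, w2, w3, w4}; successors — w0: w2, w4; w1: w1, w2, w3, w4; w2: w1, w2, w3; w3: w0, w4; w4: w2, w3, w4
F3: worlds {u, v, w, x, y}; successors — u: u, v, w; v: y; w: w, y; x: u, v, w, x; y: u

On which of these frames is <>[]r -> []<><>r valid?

F2

Frame correspondent (Sahlqvist): forall x forall y forall z ((xRy & xRz) -> exists w (yRw & z R^2 w)) — i.e. a generalized confluence (Geach) condition.
F1: fails — w0Rw3, w0Rw3 but no w with w3Rw and w3R²w.
F2: condition met.
F3: fails — uRv, uRv but no t with vRt and vR²t.
Valid on: F2.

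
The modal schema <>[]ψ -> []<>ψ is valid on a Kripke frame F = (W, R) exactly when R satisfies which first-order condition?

This schema is the .2 axiom.
Its frame correspondent is convergence — forall x forall y forall z (Rxy & Rxz -> exists w (Ryw & Rzw)).

convergence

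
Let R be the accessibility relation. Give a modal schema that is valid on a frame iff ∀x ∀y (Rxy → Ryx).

The condition is symmetry. The B schema r → □◇r defines it.
Suppose r→□◇r is valid. Take Rxy and set V(r)={x}. Then r at x, so □◇r at x, so ◇r at y, so some z with Ryz has r; z=x, i.e. Ryx.

r → □◇r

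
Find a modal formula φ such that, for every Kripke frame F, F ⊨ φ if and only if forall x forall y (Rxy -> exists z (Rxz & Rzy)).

□□ψ → □ψ

The condition is density. The C4 schema □□ψ → □ψ defines it.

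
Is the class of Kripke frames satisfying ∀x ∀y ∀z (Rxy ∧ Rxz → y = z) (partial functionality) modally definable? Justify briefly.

Yes — defined by ◇q → □q

Yes: it is partial functionality, defined by the CD schema ◇q → □q.
Suppose ◇q→□q is valid. Take Rxy, Rxz and set V(q)={y}. Then ◇q at x, so □q at x, so q at z, i.e. z=y.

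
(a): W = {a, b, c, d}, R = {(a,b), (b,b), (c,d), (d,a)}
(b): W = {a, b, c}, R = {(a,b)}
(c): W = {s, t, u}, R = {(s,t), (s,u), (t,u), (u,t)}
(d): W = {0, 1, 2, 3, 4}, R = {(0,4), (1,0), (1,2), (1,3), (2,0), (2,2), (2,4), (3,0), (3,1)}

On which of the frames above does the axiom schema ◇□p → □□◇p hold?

The schema corresponds to a generalized confluence (Geach) condition: ∀x ∀y ∀z ((xRy ∧ xR²z) → ∃w (yRw ∧ zRw)).
(a): fails — cRd, cR²a but no w with dRw and aRw.
(b): condition met.
(c): fails — sRt, sR²u but no w with tRw and uRw.
(d): fails — 1R0, 1R²1 but no w with 0Rw and 1Rw.

(b)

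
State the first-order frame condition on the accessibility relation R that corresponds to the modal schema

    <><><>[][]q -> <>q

forall x forall y (x R^3 y -> exists w (y R^2 w & xRw))

This is a Sahlqvist (Geach-type) schema ◇^3□^2q → □^0◇^1q.
First-order correspondent: forall x forall y (x R^3 y -> exists w (y R^2 w & xRw)).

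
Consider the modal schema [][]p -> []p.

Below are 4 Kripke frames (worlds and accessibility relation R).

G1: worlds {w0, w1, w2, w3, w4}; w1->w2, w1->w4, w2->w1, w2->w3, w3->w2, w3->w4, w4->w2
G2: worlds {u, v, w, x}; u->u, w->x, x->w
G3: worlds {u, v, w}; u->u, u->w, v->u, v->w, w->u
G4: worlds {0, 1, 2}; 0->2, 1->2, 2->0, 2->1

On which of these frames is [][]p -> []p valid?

The schema corresponds to density: forall x forall y (Rxy -> exists z (Rxz & Rzy)).
G1: fails — Rw4w2 but no z with Rw4z and Rzw2.
G2: fails — Rxw but no z with Rxz and Rzw.
G3: holds.
G4: fails — R12 but no z with R1z and Rz2.
Valid on: G3.

G3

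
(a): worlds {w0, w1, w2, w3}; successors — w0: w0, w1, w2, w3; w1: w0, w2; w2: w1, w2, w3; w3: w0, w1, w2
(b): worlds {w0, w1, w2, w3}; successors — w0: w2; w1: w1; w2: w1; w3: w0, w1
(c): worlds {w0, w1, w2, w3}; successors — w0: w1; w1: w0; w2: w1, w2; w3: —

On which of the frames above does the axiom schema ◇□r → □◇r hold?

(a)

This is the axiom for convergence; its first-order frame correspondent is ∀x ∀y ∀z (Rxy ∧ Rxz → ∃w (Ryw ∧ Rzw)).
(a): ✓.
(b): fails — Rw3w1 and Rw3w0 but w1 and w0 have no common successor.
(c): fails — Rw2w1 and Rw2w2 but w1 and w2 have no common successor.
Valid on: (a).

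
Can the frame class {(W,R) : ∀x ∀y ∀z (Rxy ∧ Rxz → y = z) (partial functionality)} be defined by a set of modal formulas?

Yes, by ◇p → □p

Yes: it is partial functionality, defined by the CD schema ◇p → □p.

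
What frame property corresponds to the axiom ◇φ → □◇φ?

Suppose ◇φ→□◇φ is valid. Take Rxy, Rxz and set V(φ)={y}. Then ◇φ at x, so □◇φ at x, so ◇φ at z, so some w with Rzw has φ; w=y, i.e. Rzy. By symmetry of the argument, Ryz.
Conversely, any frame satisfying ∀x ∀y ∀z (Rxy ∧ Rxz → Ryz) validates the schema.
So the correspondent is the Euclidean property.

the Euclidean property: ∀x ∀y ∀z (Rxy ∧ Rxz → Ryz)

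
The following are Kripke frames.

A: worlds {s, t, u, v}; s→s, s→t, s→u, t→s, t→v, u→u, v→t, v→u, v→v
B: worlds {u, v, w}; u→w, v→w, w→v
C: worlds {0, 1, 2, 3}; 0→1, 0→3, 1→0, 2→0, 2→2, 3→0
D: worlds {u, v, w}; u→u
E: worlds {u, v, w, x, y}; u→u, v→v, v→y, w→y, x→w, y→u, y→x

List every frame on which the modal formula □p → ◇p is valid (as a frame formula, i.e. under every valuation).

The schema corresponds to seriality: ∀x ∃y Rxy.
A: satisfies the condition.
B: satisfies the condition.
C: satisfies the condition.
D: fails — world v has no successor.
E: satisfies the condition.
Valid on: A, B, C, E.

A, B, C, E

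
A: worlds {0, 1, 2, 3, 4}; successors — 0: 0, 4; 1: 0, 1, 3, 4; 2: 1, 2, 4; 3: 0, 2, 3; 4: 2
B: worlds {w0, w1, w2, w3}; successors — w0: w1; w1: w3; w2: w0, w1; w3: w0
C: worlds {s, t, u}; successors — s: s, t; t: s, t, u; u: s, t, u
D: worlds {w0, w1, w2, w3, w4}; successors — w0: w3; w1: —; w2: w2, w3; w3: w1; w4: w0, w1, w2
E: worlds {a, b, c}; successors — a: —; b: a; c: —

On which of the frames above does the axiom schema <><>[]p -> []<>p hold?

This is the axiom for a generalized confluence (Geach) condition; its first-order frame correspondent is forall x forall y forall z ((x R^2 y & xRz) -> exists w (yRw & zRw)).
A: fails — 0R²0, 0R4 but no w with 0Rw and 4Rw.
B: fails — w0R²w3, w0Rw1 but no w with w3Rw and w1Rw.
C: ✓.
D: fails — w0R²w1, w0Rw3 but no w with w1Rw and w3Rw.
E: ✓.

C, E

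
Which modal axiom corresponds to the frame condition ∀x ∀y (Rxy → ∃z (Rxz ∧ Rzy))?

A defining formula is □□r → □r (the C4 axiom).
Suppose □□r→□r is valid. Take Rxy and set V(r)={w : xR²w}. Then □□r at x, so □r at x, so r at y, i.e. ∃z(Rxz∧Rzy).

□□r → □r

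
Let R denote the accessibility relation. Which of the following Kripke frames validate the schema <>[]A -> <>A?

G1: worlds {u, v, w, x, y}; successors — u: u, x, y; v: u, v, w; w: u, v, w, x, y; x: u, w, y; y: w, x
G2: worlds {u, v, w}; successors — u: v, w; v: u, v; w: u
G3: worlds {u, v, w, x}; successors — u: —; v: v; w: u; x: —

This is the axiom for a generalized confluence (Geach) condition; its first-order frame correspondent is forall x forall y (xRy -> exists w (yRw & xRw)).
G1: ✓.
G2: fails — uRw but no t with wRt and uRt.
G3: fails — wRu but no t with uRt and wRt.

G1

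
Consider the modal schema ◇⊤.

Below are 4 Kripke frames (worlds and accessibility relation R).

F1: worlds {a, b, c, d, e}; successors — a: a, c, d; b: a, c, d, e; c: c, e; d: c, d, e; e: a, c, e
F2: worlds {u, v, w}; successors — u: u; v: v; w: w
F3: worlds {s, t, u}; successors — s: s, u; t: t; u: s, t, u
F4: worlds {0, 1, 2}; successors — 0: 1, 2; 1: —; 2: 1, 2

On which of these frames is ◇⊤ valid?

F1, F2, F3

Frame correspondent (Sahlqvist): ∀x ∃y Rxy — i.e. seriality.
F1: condition met.
F2: condition met.
F3: condition met.
F4: fails — world 1 has no successor.
Valid on: F1, F2, F3.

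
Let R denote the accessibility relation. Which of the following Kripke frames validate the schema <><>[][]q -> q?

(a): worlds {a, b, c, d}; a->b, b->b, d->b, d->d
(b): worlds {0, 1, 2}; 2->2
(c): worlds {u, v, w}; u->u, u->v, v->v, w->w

The schema corresponds to a generalized confluence (Geach) condition: forall x forall y (x R^2 y -> exists w (y R^2 w & x = w)).
(a): fails — aR²b but no w with bR²w and a=w.
(b): satisfies the condition.
(c): fails — uR²v but no t with vR²t and u=t.
Valid on: (b).

(b)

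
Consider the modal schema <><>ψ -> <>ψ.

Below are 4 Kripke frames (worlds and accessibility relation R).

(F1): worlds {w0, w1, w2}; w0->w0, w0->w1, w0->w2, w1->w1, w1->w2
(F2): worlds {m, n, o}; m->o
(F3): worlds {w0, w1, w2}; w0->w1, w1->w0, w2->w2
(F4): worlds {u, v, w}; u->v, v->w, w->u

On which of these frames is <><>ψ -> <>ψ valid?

(F1), (F2)

The schema corresponds to transitivity: forall x forall y forall z (Rxy & Ryz -> Rxz).
(F1): holds.
(F2): holds.
(F3): fails — Rw0w1 and Rw1w0 but not Rw0w0.
(F4): fails — Ruv and Rvw but not Ruw.
Valid on: (F1), (F2).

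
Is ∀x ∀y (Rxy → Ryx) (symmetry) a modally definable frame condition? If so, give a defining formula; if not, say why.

Yes, by q → □◇q

Yes: it is symmetry, defined by the B schema q → □◇q.
Suppose q→□◇q is valid. Take Rxy and set V(q)={x}. Then q at x, so □◇q at x, so ◇q at y, so some z with Ryz has q; z=x, i.e. Ryx.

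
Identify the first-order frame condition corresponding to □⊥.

Emptiness of R

□⊥ is valid iff no world has any successor (otherwise □⊥ fails at any world with one).
The converse is a direct semantic check.
So the correspondent is emptiness of R.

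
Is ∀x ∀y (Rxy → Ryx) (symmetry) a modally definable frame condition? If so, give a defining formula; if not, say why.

Definable; r → □◇r defines it

Yes: it is symmetry, defined by the B schema r → □◇r.
Suppose r→□◇r is valid. Take Rxy and set V(r)={x}. Then r at x, so □◇r at x, so ◇r at y, so some z with Ryz has r; z=x, i.e. Ryx.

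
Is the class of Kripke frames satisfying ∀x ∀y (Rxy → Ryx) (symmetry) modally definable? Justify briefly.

Yes — defined by p → □◇p

This is a Sahlqvist condition; the B axiom p → □◇p defines it.
Suppose p→□◇p is valid. Take Rxy and set V(p)={x}. Then p at x, so □◇p at x, so ◇p at y, so some z with Ryz has p; z=x, i.e. Ryx.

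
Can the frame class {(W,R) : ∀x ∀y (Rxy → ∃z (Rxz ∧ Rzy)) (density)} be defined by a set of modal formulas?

Yes — defined by □□p → □p

The condition is density. A defining modal formula is □□p → □p.
Suppose □□p→□p is valid. Take Rxy and set V(p)={w : xR²w}. Then □□p at x, so □p at x, so p at y, i.e. ∃z(Rxz∧Rzy).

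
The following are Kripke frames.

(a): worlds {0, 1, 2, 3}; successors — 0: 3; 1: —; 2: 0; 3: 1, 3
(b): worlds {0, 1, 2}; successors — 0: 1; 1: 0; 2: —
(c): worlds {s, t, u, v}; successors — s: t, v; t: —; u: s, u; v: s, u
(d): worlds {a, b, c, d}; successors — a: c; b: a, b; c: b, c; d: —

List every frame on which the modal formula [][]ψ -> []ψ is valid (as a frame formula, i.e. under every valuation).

This is the axiom for density; its first-order frame correspondent is forall x forall y (Rxy -> exists z (Rxz & Rzy)).
(a): fails — R20 but no z with R2z and Rz0.
(b): fails — R01 but no z with R0z and Rz1.
(c): fails — Rsv but no z with Rsz and Rzv.
(d): holds.

(d)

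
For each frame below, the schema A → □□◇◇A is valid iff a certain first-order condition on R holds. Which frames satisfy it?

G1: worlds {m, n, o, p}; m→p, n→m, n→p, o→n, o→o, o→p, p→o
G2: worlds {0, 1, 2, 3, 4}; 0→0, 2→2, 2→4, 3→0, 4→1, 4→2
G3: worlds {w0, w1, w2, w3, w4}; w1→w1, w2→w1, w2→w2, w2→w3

G1

The schema corresponds to a generalized confluence (Geach) condition: ∀x ∀z (xR²z → ∃w (x = w ∧ zR²w)).
G1: condition met.
G2: fails — 2R²1 but no w with 2=w and 1R²w.
G3: fails — w2R²w1 but no w with w2=w and w1R²w.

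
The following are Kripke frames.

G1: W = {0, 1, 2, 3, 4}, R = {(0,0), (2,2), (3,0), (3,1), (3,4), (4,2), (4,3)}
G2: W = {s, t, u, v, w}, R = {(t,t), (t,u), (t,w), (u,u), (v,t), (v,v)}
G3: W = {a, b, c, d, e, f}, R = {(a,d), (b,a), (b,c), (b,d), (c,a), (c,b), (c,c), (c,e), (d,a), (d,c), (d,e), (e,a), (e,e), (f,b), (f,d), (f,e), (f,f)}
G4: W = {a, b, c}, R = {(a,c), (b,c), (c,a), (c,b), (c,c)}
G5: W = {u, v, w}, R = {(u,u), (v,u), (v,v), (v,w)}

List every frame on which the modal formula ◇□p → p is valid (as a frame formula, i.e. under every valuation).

Frame correspondent (Sahlqvist): ∀x ∀y (Rxy → Ryx) — i.e. symmetry.
G1: fails — R31 but not R13.
G2: fails — Rvt but not Rtv.
G3: fails — Rdc but not Rcd.
G4: holds.
G5: fails — Rvu but not Ruv.

G4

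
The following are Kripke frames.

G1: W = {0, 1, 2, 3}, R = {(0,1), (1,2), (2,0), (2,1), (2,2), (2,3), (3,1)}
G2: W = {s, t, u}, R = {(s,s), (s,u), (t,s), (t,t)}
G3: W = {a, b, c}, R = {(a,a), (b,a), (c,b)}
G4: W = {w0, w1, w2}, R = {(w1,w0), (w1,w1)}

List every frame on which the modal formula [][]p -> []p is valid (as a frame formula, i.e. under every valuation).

G2, G4

This is the axiom for density; its first-order frame correspondent is forall x forall y (Rxy -> exists z (Rxz & Rzy)).
G1: fails — R31 but no z with R3z and Rz1.
G2: condition met.
G3: fails — Rcb but no z with Rcz and Rzb.
G4: condition met.
Valid on: G2, G4.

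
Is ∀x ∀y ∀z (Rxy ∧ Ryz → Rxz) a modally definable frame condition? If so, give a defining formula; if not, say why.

The condition is transitivity. A defining modal formula is □q → □□q.
Suppose □q→□□q is valid. Take Rxy, Ryz and set V(q)={w : Rxw}. Then □q at x, so □□q at x, so □q at y, so q at z, i.e. Rxz.

Definable; □q → □□q defines it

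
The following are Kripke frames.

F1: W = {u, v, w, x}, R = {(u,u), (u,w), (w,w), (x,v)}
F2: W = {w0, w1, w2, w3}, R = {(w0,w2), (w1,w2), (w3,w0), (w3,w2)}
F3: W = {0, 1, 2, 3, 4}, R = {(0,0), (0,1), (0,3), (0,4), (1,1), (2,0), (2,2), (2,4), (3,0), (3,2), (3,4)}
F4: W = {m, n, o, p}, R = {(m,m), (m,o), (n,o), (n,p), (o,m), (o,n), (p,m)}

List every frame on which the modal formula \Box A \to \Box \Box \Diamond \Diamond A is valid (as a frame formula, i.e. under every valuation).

F1

The schema corresponds to a generalized confluence (Geach) condition: \forall x \forall z (x R^2 z \to \exists w (xRw \wedge z R^2 w)).
F1: ✓.
F2: fails — w3R²w2 but no w with w3Rw and w2R²w.
F3: fails — 0R²4 but no w with 0Rw and 4R²w.
F4: fails — nR²n but no w with nRw and nR²w.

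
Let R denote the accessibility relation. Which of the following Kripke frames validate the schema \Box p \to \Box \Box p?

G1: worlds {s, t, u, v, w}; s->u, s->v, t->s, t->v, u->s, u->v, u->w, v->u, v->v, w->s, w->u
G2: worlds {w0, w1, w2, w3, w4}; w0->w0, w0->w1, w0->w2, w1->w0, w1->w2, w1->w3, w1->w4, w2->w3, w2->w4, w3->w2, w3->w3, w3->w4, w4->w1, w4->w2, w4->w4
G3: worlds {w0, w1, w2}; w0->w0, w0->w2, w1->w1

G3

Frame correspondent (Sahlqvist): \forall x \forall y \forall z (Rxy \wedge Ryz \to Rxz) — i.e. transitivity.
G1: fails — Ruv and Rvu but not Ruu.
G2: fails — Rw1w0 and Rw0w1 but not Rw1w1.
G3: condition met.
Valid on: G3.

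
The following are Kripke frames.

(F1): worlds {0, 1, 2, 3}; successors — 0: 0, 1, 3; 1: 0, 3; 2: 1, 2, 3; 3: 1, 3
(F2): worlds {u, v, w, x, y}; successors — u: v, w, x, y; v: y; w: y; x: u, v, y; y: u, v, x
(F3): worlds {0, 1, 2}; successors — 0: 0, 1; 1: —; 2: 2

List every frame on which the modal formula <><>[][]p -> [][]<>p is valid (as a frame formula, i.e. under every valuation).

This is the axiom for a generalized confluence (Geach) condition; its first-order frame correspondent is forall x forall y forall z ((x R^2 y & x R^2 z) -> exists w (y R^2 w & zRw)).
(F1): holds.
(F2): fails — uR²v, uR²v but no t with vR²t and vRt.
(F3): fails — 0R²0, 0R²1 but no w with 0R²w and 1Rw.
Valid on: (F1).

(F1)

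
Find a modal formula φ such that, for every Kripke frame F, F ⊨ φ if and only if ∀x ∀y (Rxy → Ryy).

The condition is shift-reflexivity. The T□ schema □(□q → q) defines it.
Suppose □(□q→q) is valid. Take Rxy and set V(q)={w : Ryw}. Then at y, □q holds; since □(□q→q) at x, □q→q at y, so q at y, i.e. Ryy.

□(□q → q)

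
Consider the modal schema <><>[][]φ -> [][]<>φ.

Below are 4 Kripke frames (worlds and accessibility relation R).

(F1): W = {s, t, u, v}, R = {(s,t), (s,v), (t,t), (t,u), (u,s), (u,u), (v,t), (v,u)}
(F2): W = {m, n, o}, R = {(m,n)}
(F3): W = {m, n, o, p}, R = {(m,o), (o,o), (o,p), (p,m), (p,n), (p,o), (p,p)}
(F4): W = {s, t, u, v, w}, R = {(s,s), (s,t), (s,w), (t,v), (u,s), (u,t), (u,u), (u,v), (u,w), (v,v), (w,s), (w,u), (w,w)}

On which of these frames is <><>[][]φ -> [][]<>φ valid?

This is the axiom for a generalized confluence (Geach) condition; its first-order frame correspondent is forall x forall y forall z ((x R^2 y & x R^2 z) -> exists w (y R^2 w & zRw)).
(F1): satisfies the condition.
(F2): satisfies the condition.
(F3): fails — oR²m, oR²n but no w with mR²w and nRw.
(F4): fails — sR²t, sR²s but no w* with tR²w* and sRw*.
Valid on: (F1), (F2).

(F1), (F2)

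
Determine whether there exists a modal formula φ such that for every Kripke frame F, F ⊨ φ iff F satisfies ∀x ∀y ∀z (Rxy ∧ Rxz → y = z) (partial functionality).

Definable; ◇q → □q defines it

This is a Sahlqvist condition; the CD axiom ◇q → □q defines it.
Suppose ◇q→□q is valid. Take Rxy, Rxz and set V(q)={y}. Then ◇q at x, so □q at x, so q at z, i.e. z=y.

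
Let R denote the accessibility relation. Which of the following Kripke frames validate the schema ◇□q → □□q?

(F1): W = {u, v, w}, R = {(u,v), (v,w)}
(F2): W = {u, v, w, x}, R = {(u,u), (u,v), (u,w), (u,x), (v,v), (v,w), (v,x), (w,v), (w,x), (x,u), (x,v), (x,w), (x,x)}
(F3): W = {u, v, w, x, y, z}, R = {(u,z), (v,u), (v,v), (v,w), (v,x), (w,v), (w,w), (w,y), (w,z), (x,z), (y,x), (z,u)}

(F1)

Frame correspondent (Sahlqvist): ∀x ∀y ∀z ((xRy ∧ xR²z) → ∃w (yRw ∧ z = w)) — i.e. a generalized confluence (Geach) condition.
(F1): satisfies the condition.
(F2): fails — uRv, uR²u but no t with vRt and u=t.
(F3): fails — vRu, vR²u but no t with uRt and u=t.
Valid on: (F1).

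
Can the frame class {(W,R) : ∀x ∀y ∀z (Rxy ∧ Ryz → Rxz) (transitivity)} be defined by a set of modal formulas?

Yes, by □r → □□r

The condition is transitivity. A defining modal formula is □r → □□r.
Suppose □r→□□r is valid. Take Rxy, Ryz and set V(r)={w : Rxw}. Then □r at x, so □□r at x, so □r at y, so r at z, i.e. Rxz.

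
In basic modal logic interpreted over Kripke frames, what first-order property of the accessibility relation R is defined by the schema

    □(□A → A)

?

shift-reflexivity

This is the T□ axiom.
It corresponds to shift-reflexivity: ∀x ∀y (Rxy → Ryy).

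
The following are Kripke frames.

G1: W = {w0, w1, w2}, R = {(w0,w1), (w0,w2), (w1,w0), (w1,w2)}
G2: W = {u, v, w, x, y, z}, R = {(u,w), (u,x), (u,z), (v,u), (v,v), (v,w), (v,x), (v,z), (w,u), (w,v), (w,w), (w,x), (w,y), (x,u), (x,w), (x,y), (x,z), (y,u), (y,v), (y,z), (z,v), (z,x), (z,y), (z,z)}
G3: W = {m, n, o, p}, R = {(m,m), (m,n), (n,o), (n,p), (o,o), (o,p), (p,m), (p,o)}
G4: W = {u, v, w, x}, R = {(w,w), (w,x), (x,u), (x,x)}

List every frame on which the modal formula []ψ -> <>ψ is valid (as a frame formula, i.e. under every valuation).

Frame correspondent (Sahlqvist): forall x exists y Rxy — i.e. seriality.
G1: fails — world w2 has no successor.
G2: holds.
G3: holds.
G4: fails — world u has no successor.
Valid on: G2, G3.

G2, G3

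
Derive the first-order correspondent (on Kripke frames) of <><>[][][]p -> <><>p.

forall x forall y (x R^2 y -> exists w (y R^3 w & x R^2 w))

This is a Sahlqvist (Geach-type) schema ◇^2□^3p → □^0◇^2p.
Minimal-valuation argument: fix x; take any y with xR^2y and any z with xR^0z. Set V(p) to the set of worlds R-reachable from y in exactly 3 steps. Then □^3p holds at y, so the antecedent holds at x; validity forces ◇^2p at z, giving a w with zR^2w and yR^3w.
First-order correspondent: forall x forall y (x R^2 y -> exists w (y R^3 w & x R^2 w)).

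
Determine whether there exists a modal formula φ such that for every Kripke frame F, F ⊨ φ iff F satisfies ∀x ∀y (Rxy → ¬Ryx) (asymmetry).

No — not modally definable

If a class were modally definable it would be closed under surjective bounded morphisms (Goldblatt–Thomason).
The 3-cycle (worlds a,b,c with a→b→c→a) is asymmetric. Mapping every world to a single reflexive point • is a surjective bounded morphism, and the reflexive point is not asymmetric (R•• but asymmetry requires ¬R••).
So the class is not modally definable.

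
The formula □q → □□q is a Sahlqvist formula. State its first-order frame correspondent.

Suppose □q→□□q is valid. Take Rxy, Ryz and set V(q)={w : Rxw}. Then □q at x, so □□q at x, so □q at y, so q at z, i.e. Rxz.
Conversely, any frame satisfying ∀x ∀y ∀z (Rxy ∧ Ryz → Rxz) validates the schema.
Frame condition: ∀x ∀y ∀z (Rxy ∧ Ryz → Rxz).

transitivity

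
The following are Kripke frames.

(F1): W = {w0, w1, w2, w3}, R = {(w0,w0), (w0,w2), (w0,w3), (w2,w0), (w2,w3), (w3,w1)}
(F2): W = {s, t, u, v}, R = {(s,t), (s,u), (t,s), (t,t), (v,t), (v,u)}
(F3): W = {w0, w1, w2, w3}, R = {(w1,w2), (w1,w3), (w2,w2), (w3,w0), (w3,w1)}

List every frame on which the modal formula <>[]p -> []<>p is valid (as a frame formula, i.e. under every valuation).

none

The schema corresponds to convergence: forall x forall y forall z (Rxy & Rxz -> exists w (Ryw & Rzw)).
(F1): fails — Rw0w2 and Rw0w3 but w2 and w3 have no common successor.
(F2): fails — Rsu and Rsu but u and u have no common successor.
(F3): fails — Rw1w2 and Rw1w3 but w2 and w3 have no common successor.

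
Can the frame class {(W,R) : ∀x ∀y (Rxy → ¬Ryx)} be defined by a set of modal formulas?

Any modally definable frame class is closed under surjective bounded morphisms.
The 5-cycle (worlds a,b,c,d,e with a→b→c→d→e→a) is asymmetric. Mapping every world to a single reflexive point • is a surjective bounded morphism, and the reflexive point is not asymmetric (R•• but asymmetry requires ¬R••).
So no modal formula (or set of formulas) defines exactly the asymmetric frames.

No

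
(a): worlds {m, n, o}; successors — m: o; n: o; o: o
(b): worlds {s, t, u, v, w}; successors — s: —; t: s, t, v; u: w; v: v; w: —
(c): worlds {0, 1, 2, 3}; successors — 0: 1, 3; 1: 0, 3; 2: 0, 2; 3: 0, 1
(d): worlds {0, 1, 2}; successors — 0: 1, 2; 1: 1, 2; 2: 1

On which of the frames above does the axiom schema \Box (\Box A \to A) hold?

This is the axiom for shift-reflexivity; its first-order frame correspondent is \forall x \forall y (Rxy \to Ryy).
(a): condition met.
(b): fails — Ruw but not Rww.
(c): fails — R10 but not R00.
(d): fails — R02 but not R22.
Valid on: (a).

(a)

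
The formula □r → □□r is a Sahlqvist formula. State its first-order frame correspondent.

transitivity: ∀x ∀y ∀z (Rxy ∧ Ryz → Rxz)

Suppose □r→□□r is valid. Take Rxy, Ryz and set V(r)={w : Rxw}. Then □r at x, so □□r at x, so □r at y, so r at z, i.e. Rxz.
Conversely, on a frame with transitivity the schema holds at every world under every valuation.
So the correspondent is transitivity.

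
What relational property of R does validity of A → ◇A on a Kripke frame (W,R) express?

reflexivity

Replacing A by ¬A and contraposing gives the equivalent schema □A → A.
Suppose □A→A is valid. At any x set V(A)={w : Rxw}. Then □A holds at x, so A holds at x, i.e. Rxx.
The converse is a direct semantic check.
So the correspondent is reflexivity.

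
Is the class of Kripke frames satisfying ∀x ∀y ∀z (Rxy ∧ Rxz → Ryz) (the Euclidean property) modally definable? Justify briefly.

Definable; ◇q → □◇q defines it

Yes: it is the Euclidean property, defined by the 5 schema ◇q → □◇q.
Suppose ◇q→□◇q is valid. Take Rxy, Rxz and set V(q)={y}. Then ◇q at x, so □◇q at x, so ◇q at z, so some w with Rzw has q; w=y, i.e. Rzy. By symmetry of the argument, Ryz.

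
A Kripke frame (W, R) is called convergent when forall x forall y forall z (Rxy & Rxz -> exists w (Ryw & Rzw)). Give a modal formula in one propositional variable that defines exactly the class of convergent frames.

◇□p → □◇p

This is convergence; the standard corresponding axiom is .2: ◇□p → □◇p.
Suppose ◇□p→□◇p is valid. Take Rxy, Rxz and set V(p)={w : Ryw}. Then □p at y so ◇□p at x, so □◇p at x, so ◇p at z, giving w with Rzw and Ryw.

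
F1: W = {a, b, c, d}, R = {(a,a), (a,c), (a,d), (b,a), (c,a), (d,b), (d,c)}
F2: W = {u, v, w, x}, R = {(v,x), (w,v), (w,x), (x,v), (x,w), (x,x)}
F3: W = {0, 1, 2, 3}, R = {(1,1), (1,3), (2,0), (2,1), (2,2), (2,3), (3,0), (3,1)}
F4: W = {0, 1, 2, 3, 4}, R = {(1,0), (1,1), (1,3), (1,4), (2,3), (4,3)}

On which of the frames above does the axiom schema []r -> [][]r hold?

F4

The schema corresponds to transitivity: forall x forall y forall z (Rxy & Ryz -> Rxz).
F1: fails — Rdc and Rca but not Rda.
F2: fails — Rwx and Rxw but not Rww.
F3: fails — R31 and R13 but not R33.
F4: holds.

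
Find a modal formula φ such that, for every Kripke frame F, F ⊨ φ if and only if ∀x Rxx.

□s → s

A defining formula is □s → s (the T axiom).
Suppose □s→s is valid. At any x set V(s)={w : Rxw}. Then □s holds at x, so s holds at x, i.e. Rxx.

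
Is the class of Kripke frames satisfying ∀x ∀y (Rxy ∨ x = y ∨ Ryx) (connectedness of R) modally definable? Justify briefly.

If a class were modally definable it would be closed under disjoint unions (Goldblatt–Thomason).
Take 4 disjoint single-world reflexive frames: each is trivially connected, but their disjoint union has 4 worlds with no edge between distinct components, so it is not connected.
Hence connectedness of R is not modally definable.

Not definable by any modal formula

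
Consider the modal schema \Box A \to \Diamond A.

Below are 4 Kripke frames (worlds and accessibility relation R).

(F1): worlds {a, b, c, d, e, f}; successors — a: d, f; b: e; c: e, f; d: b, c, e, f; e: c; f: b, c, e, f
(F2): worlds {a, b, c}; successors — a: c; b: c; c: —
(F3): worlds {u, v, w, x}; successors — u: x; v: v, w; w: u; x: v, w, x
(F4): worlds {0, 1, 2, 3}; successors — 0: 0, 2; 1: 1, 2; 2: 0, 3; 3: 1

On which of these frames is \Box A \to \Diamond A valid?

(F1), (F3), (F4)

This is the axiom for seriality; its first-order frame correspondent is \forall x \exists y Rxy.
(F1): holds.
(F2): fails — world c has no successor.
(F3): holds.
(F4): holds.
Valid on: (F1), (F3), (F4).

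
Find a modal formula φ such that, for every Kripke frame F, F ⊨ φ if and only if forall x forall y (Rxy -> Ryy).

□(□s → s)

The condition is shift-reflexivity. The T□ schema □(□s → s) defines it.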